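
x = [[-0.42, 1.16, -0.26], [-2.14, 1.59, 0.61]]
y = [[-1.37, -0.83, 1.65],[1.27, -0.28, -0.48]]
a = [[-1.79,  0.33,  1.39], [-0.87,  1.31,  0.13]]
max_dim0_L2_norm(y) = 1.87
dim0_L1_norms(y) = [2.64, 1.11, 2.13]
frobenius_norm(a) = 2.78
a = x + y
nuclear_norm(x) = 3.69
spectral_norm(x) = 2.91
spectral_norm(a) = 2.54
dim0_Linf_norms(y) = [1.37, 0.83, 1.65]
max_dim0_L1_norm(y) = 2.64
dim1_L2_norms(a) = [2.29, 1.58]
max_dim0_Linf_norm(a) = 1.79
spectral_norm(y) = 2.54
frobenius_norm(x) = 3.01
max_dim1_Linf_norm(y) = 1.65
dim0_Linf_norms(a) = [1.79, 1.31, 1.39]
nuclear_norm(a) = 3.68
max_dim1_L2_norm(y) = 2.3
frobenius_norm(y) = 2.69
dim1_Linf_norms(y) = [1.65, 1.27]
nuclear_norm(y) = 3.41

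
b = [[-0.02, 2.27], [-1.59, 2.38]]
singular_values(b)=[3.51, 1.01]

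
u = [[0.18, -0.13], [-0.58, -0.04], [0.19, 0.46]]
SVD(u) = [[-0.18,  -0.43], [0.83,  0.42], [-0.53,  0.8]] @ diag([0.6640488875018804, 0.4404986662948199]) @ [[-0.92, -0.38],[-0.38, 0.92]]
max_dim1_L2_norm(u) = 0.58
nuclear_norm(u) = 1.10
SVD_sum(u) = [[0.11, 0.04], [-0.51, -0.21], [0.32, 0.13]] + [[0.07, -0.17],[-0.07, 0.17],[-0.13, 0.33]]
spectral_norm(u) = 0.66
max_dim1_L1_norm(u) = 0.65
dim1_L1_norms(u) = [0.31, 0.62, 0.65]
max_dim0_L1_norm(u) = 0.95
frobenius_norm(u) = 0.80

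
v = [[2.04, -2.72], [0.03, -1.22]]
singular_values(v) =[3.55, 0.68]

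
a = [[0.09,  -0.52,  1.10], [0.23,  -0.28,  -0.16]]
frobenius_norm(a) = 1.28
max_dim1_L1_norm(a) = 1.71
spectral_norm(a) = 1.22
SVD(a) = [[-1.0, 0.01],[0.01, 1.00]] @ diag([1.2200699388183163, 0.39601684862120523]) @ [[-0.07, 0.42, -0.9],[0.58, -0.72, -0.38]]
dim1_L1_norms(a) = [1.71, 0.67]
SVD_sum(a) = [[0.09, -0.52, 1.1], [-0.0, 0.00, -0.01]] + [[0.00, -0.0, -0.00], [0.23, -0.28, -0.15]]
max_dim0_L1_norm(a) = 1.26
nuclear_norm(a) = 1.62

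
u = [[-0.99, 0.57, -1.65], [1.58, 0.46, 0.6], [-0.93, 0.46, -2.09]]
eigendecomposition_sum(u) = [[0.17, 0.17, -0.06], [0.75, 0.73, -0.27], [0.06, 0.06, -0.02]] + [[-0.15, 0.02, 0.15], [0.21, -0.03, -0.2], [0.13, -0.02, -0.13]] + [[-1.01, 0.38, -1.74], [0.62, -0.23, 1.07], [-1.13, 0.42, -1.94]]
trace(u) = -2.62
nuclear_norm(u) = 4.78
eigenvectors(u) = [[-0.23, -0.53, 0.62],[-0.97, 0.71, -0.38],[-0.08, 0.46, 0.69]]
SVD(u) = [[-0.6,  -0.21,  -0.77], [0.40,  -0.92,  -0.06], [-0.69,  -0.34,  0.63]] @ diag([3.301065909131715, 1.264191107344843, 0.21186011346788045]) @ [[0.57, -0.14, 0.81], [-0.73, -0.55, 0.41], [0.39, -0.82, -0.42]]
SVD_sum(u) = [[-1.12, 0.29, -1.61], [0.74, -0.19, 1.07], [-1.3, 0.33, -1.86]] + [[0.20, 0.15, -0.11],[0.84, 0.64, -0.47],[0.31, 0.24, -0.18]] + [[-0.06,  0.13,  0.07], [-0.00,  0.01,  0.01], [0.05,  -0.11,  -0.06]]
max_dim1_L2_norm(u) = 2.33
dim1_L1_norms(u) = [3.21, 2.64, 3.48]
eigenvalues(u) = [0.88, -0.32, -3.18]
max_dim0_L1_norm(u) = 4.34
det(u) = 0.88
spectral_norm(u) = 3.30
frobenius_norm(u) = 3.54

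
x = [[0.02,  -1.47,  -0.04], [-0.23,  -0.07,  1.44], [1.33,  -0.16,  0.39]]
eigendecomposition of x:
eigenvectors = [[0.65+0.00j, -0.24-0.51j, -0.24+0.51j],[(0.62+0j), -0.27+0.48j, -0.27-0.48j],[-0.44+0.00j, (-0.62+0j), (-0.62-0j)]]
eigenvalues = [(-1.35+0j), (0.84+1.22j), (0.84-1.22j)]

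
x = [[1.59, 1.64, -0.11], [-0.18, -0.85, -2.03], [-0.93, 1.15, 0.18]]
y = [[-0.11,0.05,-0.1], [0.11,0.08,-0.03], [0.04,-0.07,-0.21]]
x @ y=[[0.00,0.22,-0.19], [-0.15,0.07,0.47], [0.24,0.03,0.02]]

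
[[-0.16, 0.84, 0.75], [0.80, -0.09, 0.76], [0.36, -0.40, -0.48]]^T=[[-0.16, 0.80, 0.36], [0.84, -0.09, -0.40], [0.75, 0.76, -0.48]]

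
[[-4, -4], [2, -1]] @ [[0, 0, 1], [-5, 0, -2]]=[[20, 0, 4], [5, 0, 4]]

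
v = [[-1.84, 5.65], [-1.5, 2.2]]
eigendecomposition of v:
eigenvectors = [[(0.89+0j), 0.89-0.00j], [(0.32+0.33j), (0.32-0.33j)]]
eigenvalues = [(0.18+2.1j), (0.18-2.1j)]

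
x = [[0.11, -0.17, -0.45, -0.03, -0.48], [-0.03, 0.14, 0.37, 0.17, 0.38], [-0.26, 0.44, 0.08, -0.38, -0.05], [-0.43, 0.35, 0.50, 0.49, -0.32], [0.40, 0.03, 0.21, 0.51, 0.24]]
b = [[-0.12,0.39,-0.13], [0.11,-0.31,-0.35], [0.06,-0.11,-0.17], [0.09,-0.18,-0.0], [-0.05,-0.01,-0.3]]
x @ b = [[-0.04, 0.16, 0.27], [0.04, -0.13, -0.22], [0.05, -0.18, -0.12], [0.18, -0.42, -0.06], [0.0, 0.03, -0.17]]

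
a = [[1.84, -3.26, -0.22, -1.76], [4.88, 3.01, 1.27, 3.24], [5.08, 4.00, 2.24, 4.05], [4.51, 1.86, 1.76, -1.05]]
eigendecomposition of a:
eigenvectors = [[(-0.33+0.34j), (-0.33-0.34j), -0.01+0.00j, (-0.23+0j)],[(0.48+0.12j), (0.48-0.12j), 0.41+0.00j, (-0.22+0j)],[(0.67+0j), 0.67-0.00j, 0.37+0.00j, (0.94+0j)],[0.24+0.15j, 0.24-0.15j, (-0.83+0j), 0.13+0.00j]]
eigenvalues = [(4.02+4.17j), (4.02-4.17j), (-2.66+0j), (0.66+0j)]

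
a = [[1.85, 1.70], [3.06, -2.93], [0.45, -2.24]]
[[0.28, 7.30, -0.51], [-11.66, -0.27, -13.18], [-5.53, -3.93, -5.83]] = a@[[-1.79, 1.97, -2.25], [2.11, 2.15, 2.15]]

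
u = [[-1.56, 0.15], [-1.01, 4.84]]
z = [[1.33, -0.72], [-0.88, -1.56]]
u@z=[[-2.21, 0.89], [-5.6, -6.82]]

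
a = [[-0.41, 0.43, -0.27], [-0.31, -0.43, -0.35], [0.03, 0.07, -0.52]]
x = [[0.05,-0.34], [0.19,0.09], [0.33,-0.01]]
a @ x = [[-0.03,  0.18], [-0.21,  0.07], [-0.16,  0.00]]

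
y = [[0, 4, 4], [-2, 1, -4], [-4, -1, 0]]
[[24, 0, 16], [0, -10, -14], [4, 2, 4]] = y@[[-2, 0, -1], [4, -2, 0], [2, 2, 4]]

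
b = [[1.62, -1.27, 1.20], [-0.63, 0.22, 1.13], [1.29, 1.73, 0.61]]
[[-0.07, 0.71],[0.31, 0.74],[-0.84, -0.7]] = b@ [[-0.35, -0.29],[-0.27, -0.39],[0.13, 0.57]]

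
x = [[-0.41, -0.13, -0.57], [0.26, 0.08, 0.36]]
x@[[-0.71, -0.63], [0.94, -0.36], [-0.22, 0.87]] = [[0.29, -0.19], [-0.19, 0.12]]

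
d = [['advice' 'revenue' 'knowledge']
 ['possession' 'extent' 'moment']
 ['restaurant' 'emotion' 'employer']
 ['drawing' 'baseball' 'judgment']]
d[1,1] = 'extent'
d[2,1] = 'emotion'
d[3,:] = ['drawing', 'baseball', 'judgment']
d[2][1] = 'emotion'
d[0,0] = 'advice'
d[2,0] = 'restaurant'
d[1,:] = ['possession', 'extent', 'moment']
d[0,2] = 'knowledge'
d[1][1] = 'extent'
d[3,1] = 'baseball'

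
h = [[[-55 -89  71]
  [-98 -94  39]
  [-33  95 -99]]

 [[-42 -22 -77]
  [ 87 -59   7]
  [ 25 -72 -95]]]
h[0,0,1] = -89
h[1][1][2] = 7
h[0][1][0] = -98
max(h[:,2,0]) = 25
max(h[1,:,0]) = 87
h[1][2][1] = -72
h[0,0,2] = 71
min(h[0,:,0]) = -98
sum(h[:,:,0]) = -116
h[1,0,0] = -42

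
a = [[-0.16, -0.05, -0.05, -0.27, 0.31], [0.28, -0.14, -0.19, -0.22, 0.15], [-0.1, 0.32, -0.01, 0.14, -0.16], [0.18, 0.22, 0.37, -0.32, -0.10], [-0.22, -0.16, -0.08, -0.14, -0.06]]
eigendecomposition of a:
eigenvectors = [[0.35+0.25j, (0.35-0.25j), 0.21+0.00j, -0.24+0.40j, -0.24-0.40j], [0.62+0.00j, 0.62-0.00j, 0.08+0.00j, (0.25-0.17j), (0.25+0.17j)], [(-0.2-0.42j), (-0.2+0.42j), -0.08+0.00j, -0.43-0.19j, -0.43+0.19j], [(-0.03-0.32j), -0.03+0.32j, 0.79+0.00j, -0.31+0.37j, -0.31-0.37j], [-0.05+0.34j, (-0.05-0.34j), 0.56+0.00j, -0.49+0.00j, (-0.49-0j)]]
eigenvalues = [(0.08+0.44j), (0.08-0.44j), (-0.36+0j), (-0.25+0.2j), (-0.25-0.2j)]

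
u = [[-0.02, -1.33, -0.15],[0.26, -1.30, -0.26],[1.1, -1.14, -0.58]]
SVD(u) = [[0.51,-0.62,0.59], [0.56,-0.29,-0.78], [0.65,0.73,0.20]] @ diag([2.390602214209909, 0.8648820511092571, 0.00030180080091987737]) @ [[0.36, -0.90, -0.25],  [0.86, 0.42, -0.3],  [0.37, -0.11, 0.92]]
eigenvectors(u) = [[(0.7+0j), 0.70-0.00j, 0.37+0.00j], [(0.51-0.12j), (0.51+0.12j), -0.11+0.00j], [(-0.12-0.47j), -0.12+0.47j, (0.92+0j)]]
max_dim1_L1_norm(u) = 2.82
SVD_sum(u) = [[0.44, -1.10, -0.31], [0.47, -1.19, -0.33], [0.56, -1.41, -0.39]] + [[-0.46, -0.23, 0.16], [-0.21, -0.11, 0.07], [0.54, 0.27, -0.19]] + [[0.00,  -0.0,  0.0], [-0.0,  0.0,  -0.0], [0.0,  -0.0,  0.0]]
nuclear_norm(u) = 3.26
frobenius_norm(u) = 2.54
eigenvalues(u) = [(-0.95+0.32j), (-0.95-0.32j), 0j]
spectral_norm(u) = 2.39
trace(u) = -1.90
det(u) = 0.00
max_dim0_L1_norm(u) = 3.77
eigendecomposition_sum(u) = [[(-0.01+0.82j), -0.66-1.03j, (-0.08-0.45j)],[0.13+0.59j, -0.65-0.63j, -0.13-0.31j],[0.55-0.14j, -0.57+0.62j, (-0.29+0.13j)]] + [[(-0.01-0.82j), (-0.66+1.03j), (-0.08+0.45j)],[0.13-0.59j, -0.65+0.63j, -0.13+0.31j],[(0.55+0.14j), -0.57-0.62j, (-0.29-0.13j)]] + [[0.00+0.00j, (-0-0j), 0.00-0.00j],[(-0-0j), 0.00+0.00j, -0.00+0.00j],[0.00+0.00j, -0.00-0.00j, 0.00-0.00j]]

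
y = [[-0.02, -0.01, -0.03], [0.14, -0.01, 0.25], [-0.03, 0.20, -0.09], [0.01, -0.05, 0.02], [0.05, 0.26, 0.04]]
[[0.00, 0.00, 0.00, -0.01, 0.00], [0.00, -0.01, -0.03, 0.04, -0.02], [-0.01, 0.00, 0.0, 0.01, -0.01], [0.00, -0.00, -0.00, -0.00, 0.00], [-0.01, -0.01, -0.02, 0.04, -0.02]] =y@[[-0.07, -0.0, -0.02, 0.05, -0.00], [-0.02, -0.02, -0.04, 0.11, -0.08], [0.04, -0.05, -0.12, 0.12, -0.07]]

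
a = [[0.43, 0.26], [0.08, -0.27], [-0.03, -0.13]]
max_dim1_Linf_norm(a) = 0.43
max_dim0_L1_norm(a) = 0.66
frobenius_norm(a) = 0.59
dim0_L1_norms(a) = [0.54, 0.66]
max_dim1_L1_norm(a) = 0.69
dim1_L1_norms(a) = [0.69, 0.35, 0.16]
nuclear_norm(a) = 0.80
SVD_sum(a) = [[0.38, 0.32], [-0.09, -0.07], [-0.08, -0.07]] + [[0.05, -0.06], [0.17, -0.2], [0.05, -0.06]]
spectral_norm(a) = 0.52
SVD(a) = [[-0.96,-0.27], [0.21,-0.92], [0.20,-0.29]] @ diag([0.5200915238606729, 0.28125576760003196]) @ [[-0.77,-0.64], [-0.64,0.77]]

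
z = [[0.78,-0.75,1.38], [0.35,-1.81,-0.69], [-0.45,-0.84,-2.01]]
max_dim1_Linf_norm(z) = 2.01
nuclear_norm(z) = 4.84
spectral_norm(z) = 2.79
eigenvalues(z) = [0.08, -0.45, -2.67]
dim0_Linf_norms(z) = [0.78, 1.81, 2.01]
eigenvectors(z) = [[0.91, -0.78, -0.15], [0.28, -0.43, 0.66], [-0.31, 0.46, 0.74]]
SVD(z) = [[-0.35, -0.72, 0.6], [0.5, -0.69, -0.53], [0.79, 0.12, 0.60]] @ diag([2.788305529054117, 2.0305832587560513, 0.016849507586393874]) @ [[-0.16, -0.47, -0.87], [-0.42, 0.83, -0.37], [0.89, 0.30, -0.33]]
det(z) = 0.10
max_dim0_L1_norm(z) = 4.08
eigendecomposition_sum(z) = [[0.18, -0.15, 0.17],[0.06, -0.05, 0.05],[-0.06, 0.05, -0.06]] + [[0.59, -0.9, 0.92], [0.33, -0.5, 0.51], [-0.35, 0.53, -0.54]] + [[0.01, 0.29, 0.29], [-0.04, -1.26, -1.26], [-0.04, -1.42, -1.41]]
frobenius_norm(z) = 3.45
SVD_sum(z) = [[0.16, 0.46, 0.85], [-0.23, -0.65, -1.21], [-0.36, -1.04, -1.92]] + [[0.61, -1.21, 0.54], [0.58, -1.16, 0.51], [-0.1, 0.19, -0.09]] + [[0.01, 0.0, -0.00], [-0.01, -0.00, 0.0], [0.01, 0.00, -0.00]]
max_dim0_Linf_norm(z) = 2.01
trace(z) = -3.04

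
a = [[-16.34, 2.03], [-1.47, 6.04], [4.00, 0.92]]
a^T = [[-16.34, -1.47, 4.0], [2.03, 6.04, 0.92]]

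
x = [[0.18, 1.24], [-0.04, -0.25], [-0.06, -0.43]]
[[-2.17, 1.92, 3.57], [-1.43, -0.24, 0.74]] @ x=[[-0.68, -4.71],[-0.29, -2.03]]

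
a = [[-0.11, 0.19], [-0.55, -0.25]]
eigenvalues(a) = [(-0.18+0.32j), (-0.18-0.32j)]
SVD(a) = [[-0.04,  -1.00], [-1.0,  0.04]] @ diag([0.6045928913870995, 0.21832873307054004]) @ [[0.92, 0.40], [0.4, -0.92]]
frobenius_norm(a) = 0.64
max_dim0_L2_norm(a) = 0.56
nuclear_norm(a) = 0.82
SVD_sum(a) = [[-0.02, -0.01], [-0.55, -0.24]] + [[-0.09, 0.20], [0.0, -0.01]]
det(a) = 0.13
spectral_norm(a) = 0.60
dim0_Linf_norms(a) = [0.55, 0.25]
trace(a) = -0.36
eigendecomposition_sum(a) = [[-0.05+0.18j, 0.10+0.05j], [(-0.28-0.16j), (-0.12+0.14j)]] + [[-0.05-0.18j, 0.10-0.05j],[(-0.28+0.16j), (-0.12-0.14j)]]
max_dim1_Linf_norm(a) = 0.55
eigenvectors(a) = [[0.11+0.49j, (0.11-0.49j)], [(-0.86+0j), (-0.86-0j)]]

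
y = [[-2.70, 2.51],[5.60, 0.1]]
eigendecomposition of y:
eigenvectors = [[-0.69, -0.42],[0.72, -0.91]]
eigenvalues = [-5.3, 2.7]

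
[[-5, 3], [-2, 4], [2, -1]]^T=[[-5, -2, 2], [3, 4, -1]]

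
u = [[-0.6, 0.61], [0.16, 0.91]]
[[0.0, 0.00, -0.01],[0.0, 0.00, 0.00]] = u @ [[-0.00, -0.00, 0.01], [0.00, 0.0, -0.0]]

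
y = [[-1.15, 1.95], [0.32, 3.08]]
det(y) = -4.166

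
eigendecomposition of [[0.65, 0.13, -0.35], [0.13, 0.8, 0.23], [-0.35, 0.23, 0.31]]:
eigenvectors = [[-0.5, 0.84, -0.21], [0.31, 0.41, 0.86], [-0.81, -0.36, 0.47]]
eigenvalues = [0.0, 0.86, 0.89]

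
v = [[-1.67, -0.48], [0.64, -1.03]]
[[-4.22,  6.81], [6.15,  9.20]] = v @[[3.60, -1.28], [-3.73, -9.73]]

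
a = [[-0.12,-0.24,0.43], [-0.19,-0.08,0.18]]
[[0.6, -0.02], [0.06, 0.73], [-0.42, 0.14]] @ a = [[-0.07, -0.14, 0.25], [-0.15, -0.07, 0.16], [0.02, 0.09, -0.16]]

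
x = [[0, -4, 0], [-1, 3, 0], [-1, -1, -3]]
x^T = [[0, -1, -1], [-4, 3, -1], [0, 0, -3]]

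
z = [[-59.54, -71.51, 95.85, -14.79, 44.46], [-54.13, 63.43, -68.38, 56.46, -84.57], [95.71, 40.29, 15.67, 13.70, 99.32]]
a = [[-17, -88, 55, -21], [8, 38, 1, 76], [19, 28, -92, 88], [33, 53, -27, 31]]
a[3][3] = 31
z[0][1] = -71.51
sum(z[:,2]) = 43.14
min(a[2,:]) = -92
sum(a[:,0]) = 43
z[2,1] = 40.29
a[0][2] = 55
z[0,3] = -14.79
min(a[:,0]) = -17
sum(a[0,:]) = -71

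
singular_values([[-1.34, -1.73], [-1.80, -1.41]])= [3.14, 0.39]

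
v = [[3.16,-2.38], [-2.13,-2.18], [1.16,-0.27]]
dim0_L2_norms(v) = [3.98, 3.24]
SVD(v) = [[-0.93,-0.28], [0.24,-0.96], [-0.28,0.08]] @ diag([4.165529487717395, 3.001027171979097]) @ [[-0.91, 0.42], [0.42, 0.91]]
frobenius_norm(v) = 5.13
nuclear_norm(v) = 7.17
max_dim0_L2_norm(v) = 3.98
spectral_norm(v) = 4.17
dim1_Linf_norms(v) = [3.16, 2.18, 1.16]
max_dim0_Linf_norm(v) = 3.16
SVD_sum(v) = [[3.51,-1.63], [-0.92,0.43], [1.06,-0.49]] + [[-0.35, -0.75],[-1.21, -2.61],[0.10, 0.22]]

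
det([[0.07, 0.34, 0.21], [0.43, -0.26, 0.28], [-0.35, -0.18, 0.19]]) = -0.096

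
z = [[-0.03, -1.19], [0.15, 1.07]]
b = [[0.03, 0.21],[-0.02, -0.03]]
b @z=[[0.03, 0.19], [-0.0, -0.01]]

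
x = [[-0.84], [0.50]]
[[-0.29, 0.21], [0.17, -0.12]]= x@[[0.34, -0.25]]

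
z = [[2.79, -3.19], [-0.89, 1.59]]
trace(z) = 4.38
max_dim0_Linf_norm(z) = 3.19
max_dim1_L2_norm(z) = 4.24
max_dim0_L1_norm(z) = 4.78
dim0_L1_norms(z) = [3.68, 4.78]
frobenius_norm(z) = 4.61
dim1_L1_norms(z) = [5.98, 2.48]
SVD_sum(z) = [[2.69,-3.28], [-1.14,1.39]] + [[0.1,0.09], [0.25,0.2]]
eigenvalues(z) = [3.98, 0.4]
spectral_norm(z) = 4.60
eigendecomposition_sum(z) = [[2.66, -3.55], [-0.99, 1.32]] + [[0.13, 0.36], [0.10, 0.27]]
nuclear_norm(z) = 4.95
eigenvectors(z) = [[0.94, 0.8], [-0.35, 0.60]]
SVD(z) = [[-0.92, 0.39], [0.39, 0.92]] @ diag([4.599985818557607, 0.34717498335696245]) @ [[-0.63, 0.77], [0.77, 0.63]]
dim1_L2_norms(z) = [4.24, 1.82]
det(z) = 1.60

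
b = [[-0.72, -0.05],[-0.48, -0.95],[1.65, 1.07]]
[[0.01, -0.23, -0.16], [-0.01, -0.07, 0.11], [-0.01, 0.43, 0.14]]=b @ [[-0.02, 0.32, 0.24],[0.02, -0.09, -0.24]]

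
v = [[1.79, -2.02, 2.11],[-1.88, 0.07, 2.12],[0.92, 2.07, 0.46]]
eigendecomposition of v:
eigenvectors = [[0.51, 0.59, -0.30], [0.67, -0.71, 0.74], [-0.53, -0.39, 0.60]]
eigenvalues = [-3.04, 2.81, 2.55]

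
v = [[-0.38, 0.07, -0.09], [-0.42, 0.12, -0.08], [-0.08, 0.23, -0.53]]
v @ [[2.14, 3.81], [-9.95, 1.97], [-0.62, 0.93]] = [[-1.45, -1.39],  [-2.04, -1.44],  [-2.13, -0.34]]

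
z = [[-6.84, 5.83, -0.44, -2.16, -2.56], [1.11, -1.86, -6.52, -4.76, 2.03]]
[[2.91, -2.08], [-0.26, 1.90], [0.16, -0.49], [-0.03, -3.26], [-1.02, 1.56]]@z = [[-22.21, 20.83, 12.28, 3.62, -11.67], [3.89, -5.05, -12.27, -8.48, 4.52], [-1.64, 1.84, 3.12, 1.99, -1.4], [-3.41, 5.89, 21.27, 15.58, -6.54], [8.71, -8.85, -9.72, -5.22, 5.78]]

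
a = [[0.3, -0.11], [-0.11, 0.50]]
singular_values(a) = [0.55, 0.25]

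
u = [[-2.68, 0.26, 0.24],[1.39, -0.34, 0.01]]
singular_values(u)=[3.05, 0.22]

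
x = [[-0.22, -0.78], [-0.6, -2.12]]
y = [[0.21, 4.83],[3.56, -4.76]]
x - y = [[-0.43, -5.61],[-4.16, 2.64]]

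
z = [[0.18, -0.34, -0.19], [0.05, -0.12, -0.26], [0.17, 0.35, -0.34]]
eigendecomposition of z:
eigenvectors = [[-0.96+0.00j, (0.1+0.48j), 0.10-0.48j], [(0.08+0j), (0.2+0.46j), (0.2-0.46j)], [(-0.27+0j), 0.71+0.00j, 0.71-0.00j]]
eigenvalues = [(0.16+0j), (-0.22+0.34j), (-0.22-0.34j)]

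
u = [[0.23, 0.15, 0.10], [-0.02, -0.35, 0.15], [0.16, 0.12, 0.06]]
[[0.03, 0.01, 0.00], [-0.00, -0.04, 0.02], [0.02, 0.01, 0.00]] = u@[[0.10, 0.02, 0.03], [0.02, 0.10, -0.05], [0.03, -0.05, 0.04]]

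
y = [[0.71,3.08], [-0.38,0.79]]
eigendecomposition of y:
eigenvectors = [[0.94+0.00j, 0.94-0.00j],  [(0.01+0.33j), (0.01-0.33j)]]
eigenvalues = [(0.75+1.08j), (0.75-1.08j)]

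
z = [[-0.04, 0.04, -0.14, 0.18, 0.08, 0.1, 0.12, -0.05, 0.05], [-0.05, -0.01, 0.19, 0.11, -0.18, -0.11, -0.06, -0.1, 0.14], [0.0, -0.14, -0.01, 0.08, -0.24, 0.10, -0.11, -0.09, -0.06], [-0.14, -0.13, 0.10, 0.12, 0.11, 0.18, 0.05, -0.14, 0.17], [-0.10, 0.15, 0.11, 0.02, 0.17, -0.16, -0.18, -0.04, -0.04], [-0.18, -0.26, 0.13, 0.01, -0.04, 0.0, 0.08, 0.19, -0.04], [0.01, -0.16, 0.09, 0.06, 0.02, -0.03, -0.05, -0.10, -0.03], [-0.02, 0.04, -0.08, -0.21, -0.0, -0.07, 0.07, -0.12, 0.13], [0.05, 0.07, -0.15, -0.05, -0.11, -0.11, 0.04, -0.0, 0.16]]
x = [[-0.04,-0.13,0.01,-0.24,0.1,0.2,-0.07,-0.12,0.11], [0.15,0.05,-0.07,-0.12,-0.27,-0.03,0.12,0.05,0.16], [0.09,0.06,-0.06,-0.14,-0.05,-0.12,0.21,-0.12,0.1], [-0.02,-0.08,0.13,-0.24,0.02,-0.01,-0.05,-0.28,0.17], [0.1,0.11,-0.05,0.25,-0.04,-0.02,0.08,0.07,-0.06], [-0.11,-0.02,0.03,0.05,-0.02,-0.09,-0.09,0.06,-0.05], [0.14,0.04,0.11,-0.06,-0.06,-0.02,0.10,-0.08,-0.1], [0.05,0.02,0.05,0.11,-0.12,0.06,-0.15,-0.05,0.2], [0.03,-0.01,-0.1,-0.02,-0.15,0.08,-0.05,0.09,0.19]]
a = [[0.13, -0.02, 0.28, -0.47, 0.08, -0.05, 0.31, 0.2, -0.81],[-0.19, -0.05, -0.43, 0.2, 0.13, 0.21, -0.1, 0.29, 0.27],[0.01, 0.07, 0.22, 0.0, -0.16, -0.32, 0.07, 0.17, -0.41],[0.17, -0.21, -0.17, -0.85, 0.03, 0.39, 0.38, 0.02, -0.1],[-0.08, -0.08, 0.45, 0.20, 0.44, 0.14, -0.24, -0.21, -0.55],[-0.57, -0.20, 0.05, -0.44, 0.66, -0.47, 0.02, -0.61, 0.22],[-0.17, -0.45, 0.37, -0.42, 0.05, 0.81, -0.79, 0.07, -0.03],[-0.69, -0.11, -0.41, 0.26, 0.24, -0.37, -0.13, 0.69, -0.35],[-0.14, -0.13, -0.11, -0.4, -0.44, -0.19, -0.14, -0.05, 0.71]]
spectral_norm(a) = 1.55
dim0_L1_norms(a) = [2.15, 1.32, 2.49, 3.24, 2.23, 2.95, 2.18, 2.31, 3.45]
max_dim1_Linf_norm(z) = 0.26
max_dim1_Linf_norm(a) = 0.85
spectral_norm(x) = 0.64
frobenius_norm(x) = 1.01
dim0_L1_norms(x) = [0.73, 0.52, 0.61, 1.23, 0.83, 0.63, 0.92, 0.92, 1.14]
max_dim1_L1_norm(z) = 1.14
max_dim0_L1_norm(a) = 3.45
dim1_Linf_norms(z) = [0.18, 0.19, 0.24, 0.18, 0.18, 0.26, 0.16, 0.21, 0.16]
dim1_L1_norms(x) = [1.02, 1.02, 0.95, 1.0, 0.78, 0.52, 0.71, 0.81, 0.72]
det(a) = 0.00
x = z @ a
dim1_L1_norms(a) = [2.35, 1.87, 1.43, 2.32, 2.39, 3.24, 3.16, 3.25, 2.31]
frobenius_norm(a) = 3.16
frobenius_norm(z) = 1.01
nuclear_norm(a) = 7.64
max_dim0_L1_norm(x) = 1.23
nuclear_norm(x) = 2.30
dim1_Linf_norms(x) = [0.24, 0.27, 0.21, 0.28, 0.25, 0.11, 0.14, 0.2, 0.19]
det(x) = -0.00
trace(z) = 0.22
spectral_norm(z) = 0.54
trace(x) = -0.18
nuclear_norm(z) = 2.70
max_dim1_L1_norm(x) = 1.02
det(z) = 0.00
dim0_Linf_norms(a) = [0.69, 0.45, 0.45, 0.85, 0.66, 0.81, 0.79, 0.69, 0.81]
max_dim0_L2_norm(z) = 0.4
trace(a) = 0.03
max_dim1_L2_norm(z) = 0.4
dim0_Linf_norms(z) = [0.18, 0.26, 0.19, 0.21, 0.24, 0.18, 0.18, 0.19, 0.17]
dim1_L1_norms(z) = [0.8, 0.95, 0.83, 1.14, 0.97, 0.93, 0.55, 0.74, 0.74]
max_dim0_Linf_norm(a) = 0.85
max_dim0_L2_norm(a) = 1.37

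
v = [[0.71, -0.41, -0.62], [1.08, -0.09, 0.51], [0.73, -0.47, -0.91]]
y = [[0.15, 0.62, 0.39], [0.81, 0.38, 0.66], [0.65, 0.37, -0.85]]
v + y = [[0.86, 0.21, -0.23], [1.89, 0.29, 1.17], [1.38, -0.1, -1.76]]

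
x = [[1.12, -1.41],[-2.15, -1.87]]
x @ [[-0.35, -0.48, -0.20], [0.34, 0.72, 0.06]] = [[-0.87, -1.55, -0.31], [0.12, -0.31, 0.32]]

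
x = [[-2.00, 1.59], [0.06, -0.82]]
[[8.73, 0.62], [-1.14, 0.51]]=x @ [[-3.46,-0.85],[1.14,-0.68]]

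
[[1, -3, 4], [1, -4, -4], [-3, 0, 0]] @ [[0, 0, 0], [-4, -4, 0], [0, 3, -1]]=[[12, 24, -4], [16, 4, 4], [0, 0, 0]]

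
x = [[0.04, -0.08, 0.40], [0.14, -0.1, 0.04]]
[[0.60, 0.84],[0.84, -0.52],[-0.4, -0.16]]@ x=[[0.14, -0.13, 0.27], [-0.04, -0.02, 0.32], [-0.04, 0.05, -0.17]]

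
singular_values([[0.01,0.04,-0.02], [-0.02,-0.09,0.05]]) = [0.11, 0.0]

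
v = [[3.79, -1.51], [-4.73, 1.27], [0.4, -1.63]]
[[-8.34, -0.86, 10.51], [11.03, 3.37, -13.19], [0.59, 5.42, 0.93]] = v@[[-2.60, -1.72, 2.82], [-1.00, -3.75, 0.12]]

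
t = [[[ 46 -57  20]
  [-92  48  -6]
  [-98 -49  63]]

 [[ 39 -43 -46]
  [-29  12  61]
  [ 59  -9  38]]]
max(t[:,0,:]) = 46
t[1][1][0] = -29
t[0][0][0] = 46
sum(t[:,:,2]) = 130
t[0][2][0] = -98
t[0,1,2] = -6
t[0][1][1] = 48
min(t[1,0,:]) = -46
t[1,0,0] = 39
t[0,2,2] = 63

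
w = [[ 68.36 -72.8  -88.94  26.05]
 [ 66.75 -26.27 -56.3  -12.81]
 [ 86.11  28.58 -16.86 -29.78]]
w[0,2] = -88.94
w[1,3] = -12.81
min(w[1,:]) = -56.3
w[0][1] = -72.8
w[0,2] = -88.94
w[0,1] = -72.8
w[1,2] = -56.3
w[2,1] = 28.58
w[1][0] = 66.75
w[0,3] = 26.05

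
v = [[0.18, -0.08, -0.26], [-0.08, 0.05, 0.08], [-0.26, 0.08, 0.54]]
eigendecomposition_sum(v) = [[0.15, -0.05, -0.28], [-0.05, 0.02, 0.10], [-0.28, 0.10, 0.52]] + [[0.00, 0.00, 0.00], [0.0, 0.0, 0.0], [0.0, 0.00, 0.00]] + [[0.03,-0.03,0.02], [-0.03,0.03,-0.02], [0.02,-0.02,0.01]]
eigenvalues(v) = [0.69, 0.0, 0.07]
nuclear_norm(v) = 0.77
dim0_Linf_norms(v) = [0.26, 0.08, 0.54]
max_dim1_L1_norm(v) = 0.88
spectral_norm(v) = 0.69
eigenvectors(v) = [[-0.47, 0.63, 0.63], [0.17, 0.76, -0.63], [0.87, 0.19, 0.46]]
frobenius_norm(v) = 0.70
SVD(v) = [[-0.47, 0.63, 0.63],[0.17, -0.63, 0.76],[0.87, 0.46, 0.19]] @ diag([0.6943752231680964, 0.07160215028858512, 0.0040226265433183205]) @ [[-0.47,0.17,0.87], [0.63,-0.63,0.46], [0.63,0.76,0.19]]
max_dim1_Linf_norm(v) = 0.54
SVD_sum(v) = [[0.15, -0.05, -0.28], [-0.05, 0.02, 0.10], [-0.28, 0.10, 0.52]] + [[0.03, -0.03, 0.02], [-0.03, 0.03, -0.02], [0.02, -0.02, 0.01]] + [[0.0,0.0,0.00], [0.00,0.0,0.00], [0.00,0.00,0.0]]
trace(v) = 0.77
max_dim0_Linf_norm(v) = 0.54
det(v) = 0.00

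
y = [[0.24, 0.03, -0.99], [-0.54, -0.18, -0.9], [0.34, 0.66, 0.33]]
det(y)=0.417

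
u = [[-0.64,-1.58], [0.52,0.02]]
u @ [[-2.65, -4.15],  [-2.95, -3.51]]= [[6.36, 8.2],[-1.44, -2.23]]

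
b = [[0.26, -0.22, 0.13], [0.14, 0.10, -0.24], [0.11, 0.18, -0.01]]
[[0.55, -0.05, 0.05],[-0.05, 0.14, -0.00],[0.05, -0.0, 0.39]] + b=[[0.81, -0.27, 0.18], [0.09, 0.24, -0.24], [0.16, 0.18, 0.38]]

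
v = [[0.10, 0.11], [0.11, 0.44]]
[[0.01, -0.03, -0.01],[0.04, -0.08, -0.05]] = v @ [[-0.04, -0.15, 0.03], [0.11, -0.15, -0.11]]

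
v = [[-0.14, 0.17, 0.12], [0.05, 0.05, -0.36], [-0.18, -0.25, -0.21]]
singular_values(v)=[0.46, 0.29, 0.2]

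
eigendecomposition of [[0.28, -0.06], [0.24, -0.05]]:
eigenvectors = [[0.76, 0.21], [0.65, 0.98]]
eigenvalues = [0.23, 0.0]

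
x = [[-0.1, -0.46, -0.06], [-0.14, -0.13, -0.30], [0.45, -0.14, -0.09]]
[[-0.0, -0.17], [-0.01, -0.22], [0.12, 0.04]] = x@[[0.25, 0.27],[-0.04, 0.24],[-0.05, 0.51]]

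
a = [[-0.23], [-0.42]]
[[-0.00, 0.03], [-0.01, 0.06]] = a@ [[0.02, -0.15]]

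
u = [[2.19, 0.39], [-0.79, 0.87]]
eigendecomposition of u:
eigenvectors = [[0.79, -0.36], [-0.61, 0.93]]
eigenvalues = [1.89, 1.17]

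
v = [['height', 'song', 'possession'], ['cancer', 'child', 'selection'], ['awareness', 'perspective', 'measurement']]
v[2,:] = ['awareness', 'perspective', 'measurement']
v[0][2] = 'possession'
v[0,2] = 'possession'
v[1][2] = 'selection'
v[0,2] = 'possession'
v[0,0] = 'height'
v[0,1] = 'song'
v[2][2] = 'measurement'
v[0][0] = 'height'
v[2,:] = ['awareness', 'perspective', 'measurement']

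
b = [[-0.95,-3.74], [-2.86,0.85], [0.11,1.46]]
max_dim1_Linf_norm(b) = 3.74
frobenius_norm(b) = 5.09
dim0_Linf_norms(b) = [2.86, 3.74]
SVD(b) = [[0.93, 0.11],[-0.09, 0.99],[-0.35, 0.04]] @ diag([4.128984610030156, 2.9811719323336776]) @ [[-0.16, -0.99], [-0.99, 0.16]]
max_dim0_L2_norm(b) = 4.1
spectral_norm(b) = 4.13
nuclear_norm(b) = 7.11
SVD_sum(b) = [[-0.61, -3.79], [0.06, 0.38], [0.23, 1.44]] + [[-0.34,0.05],[-2.92,0.47],[-0.12,0.02]]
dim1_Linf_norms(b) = [3.74, 2.86, 1.46]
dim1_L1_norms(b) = [4.69, 3.71, 1.57]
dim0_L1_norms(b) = [3.92, 6.05]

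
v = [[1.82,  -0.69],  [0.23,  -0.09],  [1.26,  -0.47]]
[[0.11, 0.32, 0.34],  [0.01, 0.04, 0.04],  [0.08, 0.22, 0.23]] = v@[[0.01, 0.15, 0.16], [-0.14, -0.07, -0.07]]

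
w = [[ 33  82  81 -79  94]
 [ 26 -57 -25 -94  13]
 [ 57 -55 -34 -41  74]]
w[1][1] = -57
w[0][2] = 81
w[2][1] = -55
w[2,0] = 57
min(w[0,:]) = -79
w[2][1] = -55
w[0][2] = 81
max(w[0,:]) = 94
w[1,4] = 13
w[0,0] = 33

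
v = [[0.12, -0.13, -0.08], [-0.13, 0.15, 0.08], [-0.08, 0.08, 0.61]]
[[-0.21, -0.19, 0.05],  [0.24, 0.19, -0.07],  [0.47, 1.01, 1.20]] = v @[[-0.53, -1.13, 0.91], [0.80, -0.55, -0.88], [0.59, 1.58, 2.2]]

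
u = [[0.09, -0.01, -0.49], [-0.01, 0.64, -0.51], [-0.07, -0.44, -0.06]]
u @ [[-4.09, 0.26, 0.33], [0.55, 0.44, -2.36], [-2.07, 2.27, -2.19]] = [[0.64, -1.09, 1.13], [1.45, -0.88, -0.4], [0.17, -0.35, 1.15]]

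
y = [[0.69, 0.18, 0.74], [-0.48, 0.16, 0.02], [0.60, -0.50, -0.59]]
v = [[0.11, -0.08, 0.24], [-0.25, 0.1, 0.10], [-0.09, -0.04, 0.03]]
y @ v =[[-0.04,-0.07,0.21], [-0.09,0.05,-0.1], [0.24,-0.07,0.08]]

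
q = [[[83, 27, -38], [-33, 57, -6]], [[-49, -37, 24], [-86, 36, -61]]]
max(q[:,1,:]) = 57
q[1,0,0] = -49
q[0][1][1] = 57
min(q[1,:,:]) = -86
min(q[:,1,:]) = -86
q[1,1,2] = -61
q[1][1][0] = -86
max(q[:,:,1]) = 57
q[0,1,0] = -33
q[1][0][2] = 24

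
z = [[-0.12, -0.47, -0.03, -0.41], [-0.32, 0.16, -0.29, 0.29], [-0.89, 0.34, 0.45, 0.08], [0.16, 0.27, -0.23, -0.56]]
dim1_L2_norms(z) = [0.64, 0.54, 1.06, 0.68]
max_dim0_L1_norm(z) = 1.49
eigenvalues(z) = [(0.54+0.51j), (0.54-0.51j), (-0.58+0.14j), (-0.58-0.14j)]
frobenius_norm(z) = 1.51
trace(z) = -0.07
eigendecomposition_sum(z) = [[0.09+0.10j, (-0.17-0.02j), 0.03-0.12j, -0.08-0.01j], [(-0.04-0.18j), (0.18+0.15j), (-0.13+0.12j), (0.09+0.08j)], [-0.34+0.12j, (0.22-0.38j), 0.26+0.21j, (0.12-0.18j)], [(0.04-0.07j), (0.02+0.1j), -0.08+0.00j, (0.01+0.05j)]] + [[0.09-0.10j, -0.17+0.02j, (0.03+0.12j), (-0.08+0.01j)], [-0.04+0.18j, 0.18-0.15j, (-0.13-0.12j), (0.09-0.08j)], [(-0.34-0.12j), 0.22+0.38j, (0.26-0.21j), (0.12+0.18j)], [(0.04+0.07j), 0.02-0.10j, (-0.08-0j), (0.01-0.05j)]] + [[-0.15+0.17j, -0.07+0.19j, -0.05-0.01j, (-0.12-0.26j)], [(-0.12+0j), (-0.1+0.05j), -0.02-0.02j, (0.06-0.15j)], [-0.11+0.11j, -0.05+0.13j, (-0.03-0.01j), -0.08-0.18j], [(0.04+0.23j), (0.11+0.17j), (-0.04+0.04j), -0.29-0.06j]] + [[-0.15-0.17j, (-0.07-0.19j), -0.05+0.01j, (-0.12+0.26j)],[-0.12-0.00j, -0.10-0.05j, -0.02+0.02j, (0.06+0.15j)],[-0.11-0.11j, -0.05-0.13j, (-0.03+0.01j), (-0.08+0.18j)],[(0.04-0.23j), (0.11-0.17j), (-0.04-0.04j), (-0.29+0.06j)]]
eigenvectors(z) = [[(-0.12-0.29j), (-0.12+0.29j), 0.36+0.47j, (0.36-0.47j)], [(-0.07+0.43j), (-0.07-0.43j), -0.05+0.33j, (-0.05-0.33j)], [0.82+0.00j, (0.82-0j), 0.24+0.33j, 0.24-0.33j], [(-0.15+0.13j), -0.15-0.13j, 0.61+0.00j, 0.61-0.00j]]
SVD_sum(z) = [[0.16, -0.06, -0.07, -0.07], [-0.25, 0.1, 0.11, 0.1], [-0.83, 0.32, 0.36, 0.34], [0.26, -0.1, -0.11, -0.11]] + [[-0.16, -0.05, 0.08, -0.42], [0.08, 0.03, -0.04, 0.20], [-0.1, -0.03, 0.05, -0.25], [-0.13, -0.04, 0.07, -0.35]] + [[-0.04, -0.30, 0.12, 0.07], [0.02, 0.13, -0.05, -0.03], [0.00, 0.03, -0.01, -0.01], [0.05, 0.42, -0.17, -0.10]] + [[-0.09, -0.05, -0.16, 0.01], [-0.16, -0.1, -0.31, 0.01], [0.03, 0.02, 0.05, -0.0], [-0.01, -0.01, -0.02, 0.0]]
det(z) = 0.19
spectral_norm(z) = 1.13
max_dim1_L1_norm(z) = 1.76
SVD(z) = [[0.18, -0.66, 0.56, -0.46], [-0.27, 0.32, -0.25, -0.87], [-0.9, -0.4, -0.06, 0.15], [0.28, -0.55, -0.79, -0.06]] @ diag([1.1259620701118245, 0.700306273962288, 0.5942746821480728, 0.4131805192362752]) @ [[0.81, -0.32, -0.35, -0.34], [0.35, 0.11, -0.18, 0.91], [-0.11, -0.90, 0.36, 0.22], [0.46, 0.27, 0.85, -0.04]]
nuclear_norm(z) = 2.83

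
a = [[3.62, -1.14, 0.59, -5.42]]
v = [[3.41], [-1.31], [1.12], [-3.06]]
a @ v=[[31.08]]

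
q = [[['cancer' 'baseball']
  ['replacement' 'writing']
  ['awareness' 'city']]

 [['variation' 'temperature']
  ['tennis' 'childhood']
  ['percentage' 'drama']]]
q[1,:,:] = [['variation', 'temperature'], ['tennis', 'childhood'], ['percentage', 'drama']]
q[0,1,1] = 'writing'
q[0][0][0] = 'cancer'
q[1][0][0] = 'variation'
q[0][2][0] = 'awareness'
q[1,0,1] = 'temperature'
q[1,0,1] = 'temperature'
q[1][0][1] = 'temperature'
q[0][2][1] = 'city'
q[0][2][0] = 'awareness'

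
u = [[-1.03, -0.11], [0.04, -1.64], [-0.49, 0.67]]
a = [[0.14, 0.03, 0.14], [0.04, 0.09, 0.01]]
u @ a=[[-0.15, -0.04, -0.15],  [-0.06, -0.15, -0.01],  [-0.04, 0.05, -0.06]]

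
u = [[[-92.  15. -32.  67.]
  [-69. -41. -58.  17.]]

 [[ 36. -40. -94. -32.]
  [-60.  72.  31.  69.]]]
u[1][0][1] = -40.0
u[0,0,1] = 15.0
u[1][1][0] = -60.0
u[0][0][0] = -92.0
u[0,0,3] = 67.0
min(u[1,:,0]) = -60.0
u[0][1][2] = -58.0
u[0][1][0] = -69.0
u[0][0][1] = 15.0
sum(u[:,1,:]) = -39.0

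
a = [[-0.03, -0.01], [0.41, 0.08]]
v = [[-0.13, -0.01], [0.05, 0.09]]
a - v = [[0.1, 0.00], [0.36, -0.01]]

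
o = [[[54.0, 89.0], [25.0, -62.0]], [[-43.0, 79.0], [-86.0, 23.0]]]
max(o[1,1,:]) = 23.0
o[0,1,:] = [25.0, -62.0]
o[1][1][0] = -86.0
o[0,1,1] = -62.0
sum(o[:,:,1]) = 129.0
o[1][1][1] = 23.0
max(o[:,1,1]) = 23.0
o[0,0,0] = 54.0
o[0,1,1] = -62.0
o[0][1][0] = 25.0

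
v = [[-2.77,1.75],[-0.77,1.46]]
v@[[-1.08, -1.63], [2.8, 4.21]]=[[7.89, 11.88],[4.92, 7.4]]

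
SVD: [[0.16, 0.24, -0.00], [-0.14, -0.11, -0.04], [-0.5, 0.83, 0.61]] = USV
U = [[0.10, 0.84, 0.54], [-0.04, -0.54, 0.84], [0.99, -0.10, -0.02]]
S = [1.15, 0.32, 0.05]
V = [[-0.41, 0.74, 0.53], [0.82, 0.55, -0.13], [-0.39, 0.38, -0.84]]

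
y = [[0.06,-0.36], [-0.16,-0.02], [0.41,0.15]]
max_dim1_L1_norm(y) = 0.56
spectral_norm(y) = 0.47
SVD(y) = [[0.29, -0.95], [0.31, 0.19], [-0.91, -0.24]] @ diag([0.47272967603143456, 0.3554246100078256]) @ [[-0.85, -0.52], [-0.52, 0.85]]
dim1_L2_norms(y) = [0.36, 0.16, 0.44]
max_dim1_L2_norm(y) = 0.44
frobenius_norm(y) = 0.59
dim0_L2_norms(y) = [0.44, 0.39]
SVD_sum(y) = [[-0.12, -0.07], [-0.13, -0.08], [0.37, 0.22]] + [[0.18, -0.29], [-0.03, 0.06], [0.04, -0.07]]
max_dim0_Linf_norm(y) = 0.41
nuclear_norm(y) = 0.83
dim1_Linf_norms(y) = [0.36, 0.16, 0.41]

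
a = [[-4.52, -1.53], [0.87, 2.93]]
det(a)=-11.913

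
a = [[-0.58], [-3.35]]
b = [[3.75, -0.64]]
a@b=[[-2.17, 0.37], [-12.56, 2.14]]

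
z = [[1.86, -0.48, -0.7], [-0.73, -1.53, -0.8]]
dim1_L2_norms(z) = [2.04, 1.87]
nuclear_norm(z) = 3.92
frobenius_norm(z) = 2.77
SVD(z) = [[-1.0, 0.09], [0.09, 1.0]] @ diag([2.045966736616752, 1.8729175402718077]) @ [[-0.94, 0.16, 0.3], [-0.29, -0.84, -0.46]]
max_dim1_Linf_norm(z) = 1.86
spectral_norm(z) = 2.05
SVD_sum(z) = [[1.91, -0.33, -0.62], [-0.18, 0.03, 0.06]] + [[-0.05, -0.15, -0.08], [-0.55, -1.56, -0.86]]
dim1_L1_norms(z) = [3.04, 3.06]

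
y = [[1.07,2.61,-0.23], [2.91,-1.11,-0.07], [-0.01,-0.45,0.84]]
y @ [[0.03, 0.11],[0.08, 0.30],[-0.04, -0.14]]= [[0.25,0.93],  [0.0,-0.0],  [-0.07,-0.25]]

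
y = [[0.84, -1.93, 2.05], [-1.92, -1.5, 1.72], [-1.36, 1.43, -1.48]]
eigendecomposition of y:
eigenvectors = [[-0.41,0.03,-0.51], [0.69,0.73,-0.82], [0.59,0.68,0.26]]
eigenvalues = [1.12, 0.0, -3.26]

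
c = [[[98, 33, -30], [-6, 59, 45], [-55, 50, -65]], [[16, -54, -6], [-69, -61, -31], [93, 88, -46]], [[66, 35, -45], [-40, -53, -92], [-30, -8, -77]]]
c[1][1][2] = -31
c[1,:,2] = [-6, -31, -46]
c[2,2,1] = -8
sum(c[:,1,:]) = -248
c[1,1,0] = -69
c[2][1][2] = -92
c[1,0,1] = -54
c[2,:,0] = [66, -40, -30]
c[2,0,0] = 66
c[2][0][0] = 66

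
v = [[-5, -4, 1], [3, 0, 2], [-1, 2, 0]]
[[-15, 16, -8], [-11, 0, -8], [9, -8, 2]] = v @ [[-1, 0, 0], [4, -4, 1], [-4, 0, -4]]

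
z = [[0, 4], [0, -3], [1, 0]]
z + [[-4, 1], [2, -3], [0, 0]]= [[-4, 5], [2, -6], [1, 0]]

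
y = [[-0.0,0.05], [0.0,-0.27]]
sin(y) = [[0.0,  0.05],[0.0,  -0.27]]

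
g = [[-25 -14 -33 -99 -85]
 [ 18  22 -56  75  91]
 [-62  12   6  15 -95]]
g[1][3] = 75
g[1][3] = 75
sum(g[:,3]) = -9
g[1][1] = 22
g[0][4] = -85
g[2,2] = 6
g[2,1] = 12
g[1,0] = 18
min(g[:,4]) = -95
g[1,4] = 91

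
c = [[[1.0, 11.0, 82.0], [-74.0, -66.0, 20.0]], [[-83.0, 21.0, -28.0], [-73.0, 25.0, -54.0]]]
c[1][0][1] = 21.0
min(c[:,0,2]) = -28.0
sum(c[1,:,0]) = -156.0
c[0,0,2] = 82.0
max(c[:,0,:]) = 82.0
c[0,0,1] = 11.0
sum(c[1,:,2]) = -82.0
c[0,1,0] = -74.0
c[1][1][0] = -73.0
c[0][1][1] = -66.0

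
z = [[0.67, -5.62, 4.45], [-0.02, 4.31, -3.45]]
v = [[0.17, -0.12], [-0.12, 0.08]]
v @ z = [[0.12, -1.47, 1.17],[-0.08, 1.02, -0.81]]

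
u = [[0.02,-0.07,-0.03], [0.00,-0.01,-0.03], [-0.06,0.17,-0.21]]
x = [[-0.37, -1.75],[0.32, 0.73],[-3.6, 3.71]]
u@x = [[0.08, -0.2],[0.1, -0.12],[0.83, -0.55]]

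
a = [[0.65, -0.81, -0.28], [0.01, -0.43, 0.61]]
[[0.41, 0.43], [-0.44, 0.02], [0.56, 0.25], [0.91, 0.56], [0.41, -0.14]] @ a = [[0.27, -0.52, 0.15], [-0.29, 0.35, 0.14], [0.37, -0.56, -0.00], [0.6, -0.98, 0.09], [0.27, -0.27, -0.2]]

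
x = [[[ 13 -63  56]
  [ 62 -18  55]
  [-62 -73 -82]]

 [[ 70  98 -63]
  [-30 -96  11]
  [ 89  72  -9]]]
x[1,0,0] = 70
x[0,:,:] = [[13, -63, 56], [62, -18, 55], [-62, -73, -82]]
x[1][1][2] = 11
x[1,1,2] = 11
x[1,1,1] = -96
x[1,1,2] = 11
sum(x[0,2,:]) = -217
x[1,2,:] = [89, 72, -9]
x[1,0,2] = -63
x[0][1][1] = -18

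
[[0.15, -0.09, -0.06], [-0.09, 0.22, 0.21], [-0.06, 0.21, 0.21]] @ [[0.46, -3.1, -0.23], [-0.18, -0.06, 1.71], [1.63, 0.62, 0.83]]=[[-0.01, -0.50, -0.24], [0.26, 0.4, 0.57], [0.28, 0.30, 0.55]]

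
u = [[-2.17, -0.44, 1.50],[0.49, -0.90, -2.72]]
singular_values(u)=[3.55, 1.73]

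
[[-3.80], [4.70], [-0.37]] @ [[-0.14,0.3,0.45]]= [[0.53,-1.14,-1.71], [-0.66,1.41,2.12], [0.05,-0.11,-0.17]]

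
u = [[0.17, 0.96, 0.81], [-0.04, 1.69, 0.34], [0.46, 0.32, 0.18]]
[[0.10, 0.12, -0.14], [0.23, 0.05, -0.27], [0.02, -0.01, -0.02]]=u @ [[-0.04, -0.08, 0.06], [0.14, -0.01, -0.16], [-0.03, 0.18, 0.01]]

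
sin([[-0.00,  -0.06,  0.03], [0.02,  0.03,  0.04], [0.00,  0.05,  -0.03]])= [[0.0,-0.06,0.03], [0.02,0.03,0.04], [-0.00,0.05,-0.03]]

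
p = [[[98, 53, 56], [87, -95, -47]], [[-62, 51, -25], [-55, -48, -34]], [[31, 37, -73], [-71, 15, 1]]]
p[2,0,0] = 31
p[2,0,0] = 31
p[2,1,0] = -71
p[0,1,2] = -47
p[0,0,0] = 98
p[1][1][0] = -55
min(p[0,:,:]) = -95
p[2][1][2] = 1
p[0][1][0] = 87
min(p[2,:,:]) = -73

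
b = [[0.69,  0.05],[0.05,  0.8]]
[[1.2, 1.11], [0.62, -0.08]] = b@[[1.69, 1.63], [0.67, -0.2]]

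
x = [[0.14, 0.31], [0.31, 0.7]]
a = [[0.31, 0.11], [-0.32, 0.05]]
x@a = [[-0.06, 0.03], [-0.13, 0.07]]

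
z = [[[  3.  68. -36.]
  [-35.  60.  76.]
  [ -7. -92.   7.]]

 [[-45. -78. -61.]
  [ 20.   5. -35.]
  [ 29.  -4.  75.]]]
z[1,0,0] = -45.0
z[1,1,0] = 20.0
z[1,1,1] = 5.0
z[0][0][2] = -36.0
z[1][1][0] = 20.0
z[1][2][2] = 75.0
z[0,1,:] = [-35.0, 60.0, 76.0]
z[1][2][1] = -4.0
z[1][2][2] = 75.0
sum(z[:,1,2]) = 41.0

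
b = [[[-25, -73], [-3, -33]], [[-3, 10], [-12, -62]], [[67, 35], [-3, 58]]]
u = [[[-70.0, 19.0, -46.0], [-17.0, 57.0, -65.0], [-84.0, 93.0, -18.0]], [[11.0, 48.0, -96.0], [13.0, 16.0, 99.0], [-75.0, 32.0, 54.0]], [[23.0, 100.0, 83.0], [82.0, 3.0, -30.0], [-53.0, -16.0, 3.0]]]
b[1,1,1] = -62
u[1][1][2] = 99.0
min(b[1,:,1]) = -62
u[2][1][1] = 3.0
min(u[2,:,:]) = -53.0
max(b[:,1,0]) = -3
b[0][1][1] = -33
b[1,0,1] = 10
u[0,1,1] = 57.0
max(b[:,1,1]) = 58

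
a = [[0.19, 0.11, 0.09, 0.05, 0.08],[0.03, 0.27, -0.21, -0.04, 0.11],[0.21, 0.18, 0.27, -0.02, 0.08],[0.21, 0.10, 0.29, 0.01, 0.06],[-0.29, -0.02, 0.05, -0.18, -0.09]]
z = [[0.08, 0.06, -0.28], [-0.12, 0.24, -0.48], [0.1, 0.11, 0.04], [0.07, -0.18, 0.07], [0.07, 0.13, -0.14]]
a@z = [[0.02,0.05,-0.11], [-0.05,0.06,-0.16], [0.03,0.10,-0.15], [0.04,0.07,-0.10], [-0.03,0.0,0.09]]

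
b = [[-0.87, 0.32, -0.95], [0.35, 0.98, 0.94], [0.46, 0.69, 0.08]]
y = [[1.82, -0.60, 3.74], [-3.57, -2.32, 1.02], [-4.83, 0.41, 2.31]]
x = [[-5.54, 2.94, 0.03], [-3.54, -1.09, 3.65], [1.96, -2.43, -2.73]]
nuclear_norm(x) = 14.19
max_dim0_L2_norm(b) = 1.34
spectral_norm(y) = 6.58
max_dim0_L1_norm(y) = 10.22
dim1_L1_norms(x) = [8.51, 8.28, 7.12]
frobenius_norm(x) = 9.14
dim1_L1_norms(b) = [2.14, 2.27, 1.23]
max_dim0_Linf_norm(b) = 0.98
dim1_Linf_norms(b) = [0.95, 0.98, 0.69]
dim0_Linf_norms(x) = [5.54, 2.94, 3.65]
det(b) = 0.82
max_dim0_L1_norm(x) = 11.04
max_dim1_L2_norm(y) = 5.37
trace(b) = 0.19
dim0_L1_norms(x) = [11.04, 6.46, 6.41]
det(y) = -59.89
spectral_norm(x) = 7.90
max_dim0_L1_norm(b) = 1.99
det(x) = -72.68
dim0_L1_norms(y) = [10.22, 3.33, 7.07]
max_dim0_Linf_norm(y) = 4.83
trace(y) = 1.81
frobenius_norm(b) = 2.10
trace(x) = -9.36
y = b @ x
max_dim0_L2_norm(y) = 6.28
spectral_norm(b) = 1.75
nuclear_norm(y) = 12.95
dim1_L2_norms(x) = [6.27, 5.2, 4.15]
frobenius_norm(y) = 8.10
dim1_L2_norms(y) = [4.2, 4.38, 5.37]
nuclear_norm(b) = 3.27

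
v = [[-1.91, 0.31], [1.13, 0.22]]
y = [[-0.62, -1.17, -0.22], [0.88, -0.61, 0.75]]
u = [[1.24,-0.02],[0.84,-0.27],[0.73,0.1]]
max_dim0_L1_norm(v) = 3.04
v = y @ u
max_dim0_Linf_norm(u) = 1.24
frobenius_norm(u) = 1.69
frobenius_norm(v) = 2.25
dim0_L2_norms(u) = [1.67, 0.29]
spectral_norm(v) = 2.22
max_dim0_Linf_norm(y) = 1.17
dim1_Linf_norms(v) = [1.91, 1.13]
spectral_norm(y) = 1.34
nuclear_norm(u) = 1.94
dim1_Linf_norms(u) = [1.24, 0.84, 0.73]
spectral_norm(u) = 1.67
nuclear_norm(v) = 2.57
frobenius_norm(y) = 1.87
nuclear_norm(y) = 2.65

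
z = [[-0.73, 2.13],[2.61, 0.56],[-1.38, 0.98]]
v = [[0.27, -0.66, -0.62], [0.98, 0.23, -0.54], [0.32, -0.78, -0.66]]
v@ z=[[-1.06, -0.4],[0.63, 1.69],[-1.36, -0.40]]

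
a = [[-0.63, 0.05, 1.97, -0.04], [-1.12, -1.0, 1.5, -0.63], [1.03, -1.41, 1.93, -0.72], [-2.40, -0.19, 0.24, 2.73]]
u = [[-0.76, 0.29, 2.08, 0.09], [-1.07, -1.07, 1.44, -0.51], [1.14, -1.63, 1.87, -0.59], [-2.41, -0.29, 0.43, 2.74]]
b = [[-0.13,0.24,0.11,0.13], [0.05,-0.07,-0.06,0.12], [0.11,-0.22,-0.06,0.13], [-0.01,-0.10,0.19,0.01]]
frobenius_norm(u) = 5.57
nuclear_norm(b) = 0.84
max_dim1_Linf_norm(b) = 0.24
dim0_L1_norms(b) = [0.3, 0.63, 0.42, 0.39]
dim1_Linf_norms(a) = [1.97, 1.5, 1.93, 2.73]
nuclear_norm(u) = 9.94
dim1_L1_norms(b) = [0.61, 0.3, 0.52, 0.31]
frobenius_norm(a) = 5.46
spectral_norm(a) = 3.88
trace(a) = 3.03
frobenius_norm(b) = 0.51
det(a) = 15.56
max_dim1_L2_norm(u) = 3.69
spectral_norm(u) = 3.94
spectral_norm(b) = 0.40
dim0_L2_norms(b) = [0.18, 0.35, 0.24, 0.22]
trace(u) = 2.78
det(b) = 0.00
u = b + a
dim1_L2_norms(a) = [2.07, 2.21, 2.7, 3.65]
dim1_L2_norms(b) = [0.32, 0.16, 0.28, 0.22]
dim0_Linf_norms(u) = [2.41, 1.63, 2.08, 2.74]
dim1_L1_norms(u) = [3.22, 4.09, 5.23, 5.87]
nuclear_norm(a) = 9.55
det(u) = 21.04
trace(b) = -0.25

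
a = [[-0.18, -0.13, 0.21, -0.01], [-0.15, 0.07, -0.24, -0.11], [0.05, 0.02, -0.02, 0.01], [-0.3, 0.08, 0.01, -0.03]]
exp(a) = [[0.85, -0.12, 0.21, -0.0], [-0.13, 1.07, -0.26, -0.11], [0.04, 0.02, 0.98, 0.01], [-0.28, 0.1, -0.03, 0.97]]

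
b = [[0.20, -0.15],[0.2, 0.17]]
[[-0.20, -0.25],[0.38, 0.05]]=b @ [[0.38, -0.55], [1.81, 0.93]]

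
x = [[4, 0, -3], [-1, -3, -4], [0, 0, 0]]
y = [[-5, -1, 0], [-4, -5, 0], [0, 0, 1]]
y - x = [[-9, -1, 3], [-3, -2, 4], [0, 0, 1]]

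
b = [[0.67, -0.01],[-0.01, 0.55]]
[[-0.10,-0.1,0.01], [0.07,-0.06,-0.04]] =b @ [[-0.14, -0.15, 0.01], [0.13, -0.12, -0.07]]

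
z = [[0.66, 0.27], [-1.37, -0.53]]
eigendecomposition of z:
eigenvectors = [[(-0.4-0.08j), (-0.4+0.08j)], [0.91+0.00j, (0.91-0j)]]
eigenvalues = [(0.06+0.13j), (0.06-0.13j)]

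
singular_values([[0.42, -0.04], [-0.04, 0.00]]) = [0.42, 0.0]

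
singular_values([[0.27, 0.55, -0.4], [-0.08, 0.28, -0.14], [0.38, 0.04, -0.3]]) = [0.85, 0.39, 0.06]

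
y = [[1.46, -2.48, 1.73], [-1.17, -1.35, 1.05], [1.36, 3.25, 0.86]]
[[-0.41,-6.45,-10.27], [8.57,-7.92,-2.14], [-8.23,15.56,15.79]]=y@[[-4.38, 2.24, -1.62], [-1.17, 3.87, 4.89], [1.78, -0.07, 2.44]]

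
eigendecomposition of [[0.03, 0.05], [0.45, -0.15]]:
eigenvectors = [[0.51, -0.19], [0.86, 0.98]]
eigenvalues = [0.11, -0.23]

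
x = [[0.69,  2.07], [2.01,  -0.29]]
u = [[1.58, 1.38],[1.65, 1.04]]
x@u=[[4.51, 3.10], [2.7, 2.47]]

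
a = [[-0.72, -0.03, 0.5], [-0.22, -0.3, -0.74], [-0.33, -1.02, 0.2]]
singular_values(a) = [1.19, 0.95, 0.56]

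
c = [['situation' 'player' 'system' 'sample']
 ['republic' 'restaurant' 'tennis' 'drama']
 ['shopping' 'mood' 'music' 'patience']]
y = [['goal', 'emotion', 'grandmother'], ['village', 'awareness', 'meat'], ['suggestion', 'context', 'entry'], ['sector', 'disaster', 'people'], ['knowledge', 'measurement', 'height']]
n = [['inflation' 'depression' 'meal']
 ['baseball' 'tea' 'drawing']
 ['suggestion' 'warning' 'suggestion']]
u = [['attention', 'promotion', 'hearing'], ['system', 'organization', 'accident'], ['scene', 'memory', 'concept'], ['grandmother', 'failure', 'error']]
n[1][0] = 'baseball'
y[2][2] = 'entry'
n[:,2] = ['meal', 'drawing', 'suggestion']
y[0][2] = 'grandmother'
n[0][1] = 'depression'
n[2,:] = ['suggestion', 'warning', 'suggestion']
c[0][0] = 'situation'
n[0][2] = 'meal'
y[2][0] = 'suggestion'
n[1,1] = 'tea'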